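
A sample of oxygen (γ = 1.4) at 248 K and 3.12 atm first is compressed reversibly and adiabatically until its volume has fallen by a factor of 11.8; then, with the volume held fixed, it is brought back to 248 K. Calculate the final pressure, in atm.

P₃ ≈ 36.8 atm

Adiabatic step (PV^γ = const): P₂ = 3.12×11.8^(1.4) = 98.81 atm; T₂ = 248×11.8^(0.4) = 665.6 K.
Isochoric: P₃ = P₂(T₃/T₂) = 98.81 × (248/665.6) = 36.82 atm.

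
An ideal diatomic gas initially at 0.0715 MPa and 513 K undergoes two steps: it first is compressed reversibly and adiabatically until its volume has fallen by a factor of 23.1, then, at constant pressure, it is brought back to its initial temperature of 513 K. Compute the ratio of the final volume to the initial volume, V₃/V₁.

V₃/V₁ ≈ 0.0123

For a diatomic ideal gas γ = 7/5.
Adiabatic step: V₂/V₁ = 0.04329; T₂ = T₁·23.1^(2/5) = 1801 K.
Isobaric step: V₃/V₂ = T₃/T₂ = 513/1801.
V₃/V₁ = (V₂/V₁)(V₃/V₂) = 0.04329 × (513/1801) = 0.01233.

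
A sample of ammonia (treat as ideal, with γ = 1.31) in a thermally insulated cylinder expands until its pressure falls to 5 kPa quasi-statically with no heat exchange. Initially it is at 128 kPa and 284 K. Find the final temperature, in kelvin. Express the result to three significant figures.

T₂ ≈ 132 K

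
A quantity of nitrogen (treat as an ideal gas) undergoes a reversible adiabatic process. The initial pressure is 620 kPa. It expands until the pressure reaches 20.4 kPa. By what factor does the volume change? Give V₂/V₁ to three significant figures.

V₂/V₁ ≈ 11.5

From PV^γ = const, V₂/V₁ = (P₁/P₂)^(1/γ).
For a diatomic ideal gas γ = 7/5.
V₂/V₁ = (620/20.4)^(5/7) = 11.46.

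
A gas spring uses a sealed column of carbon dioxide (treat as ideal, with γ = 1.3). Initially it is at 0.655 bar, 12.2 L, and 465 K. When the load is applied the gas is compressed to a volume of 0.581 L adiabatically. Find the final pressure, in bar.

P₂ ≈ 34.3 bar

Since PV^γ is constant along a reversible adiabat, P₂ = P₁ (V₁/V₂)^γ.
P₂ = 0.655 × (12.2/0.581)^(1.3) = 34.28 bar.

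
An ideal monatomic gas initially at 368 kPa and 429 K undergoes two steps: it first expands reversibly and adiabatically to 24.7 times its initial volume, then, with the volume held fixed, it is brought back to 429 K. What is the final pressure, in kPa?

For a monatomic ideal gas γ = 5/3.
Adiabatic step (PV^γ = const): P₂ = 368×(1/24.7)^(5/3) = 1.757 kPa; T₂ = 429×(1/24.7)^(2/3) = 50.58 K.
Isochoric: P₃ = P₂(T₃/T₂) = 1.757 × (429/50.58) = 14.9 kPa.

P₃ ≈ 14.9 kPa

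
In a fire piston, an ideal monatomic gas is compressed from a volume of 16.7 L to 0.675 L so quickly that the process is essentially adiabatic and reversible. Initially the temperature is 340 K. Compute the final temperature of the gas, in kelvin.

T₂ ≈ 2890 K

Adiabatic: T₁V₁^(γ−1) = T₂V₂^(γ−1) ⇒ T₂ = T₁ (V₁/V₂)^(γ−1).
For a monatomic ideal gas γ = 5/3, so γ−1 = 2/3.
T₂ = 340 × (16.7/0.675)^(2/3) = 2887 K.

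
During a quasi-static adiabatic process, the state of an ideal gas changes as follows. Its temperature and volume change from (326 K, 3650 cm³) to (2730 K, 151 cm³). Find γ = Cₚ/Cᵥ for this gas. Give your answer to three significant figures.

γ ≈ 1.67

TV^(γ−1) = const ⇒ γ − 1 = ln(T₂/T₁) / ln(V₁/V₂).
γ = 1 + ln(2730/326) / ln(3650/151) = 1.667.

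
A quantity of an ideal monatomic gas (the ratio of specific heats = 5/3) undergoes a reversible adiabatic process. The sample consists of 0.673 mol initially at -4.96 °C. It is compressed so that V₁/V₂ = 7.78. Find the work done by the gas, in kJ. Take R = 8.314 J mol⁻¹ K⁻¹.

W ≈ -6.59 kJ

Adiabatic: T₁V₁^(γ−1) = T₂V₂^(γ−1) ⇒ T₂ = T₁ (V₁/V₂)^(γ−1).
T₁ = -4.96 °C = 268.2 K.
T₂ = 268.2 × 7.78^(2/3) = 1053 K.
Q = 0, so ΔU = W_on_gas = nCᵥΔT with Cᵥ = R/(γ−1) = 12.47 J/(mol·K).
ΔU = 0.673 × 12.47 × (1053 − 268.2) = 6587 J.
Work done by the gas = −ΔU = -6587 J.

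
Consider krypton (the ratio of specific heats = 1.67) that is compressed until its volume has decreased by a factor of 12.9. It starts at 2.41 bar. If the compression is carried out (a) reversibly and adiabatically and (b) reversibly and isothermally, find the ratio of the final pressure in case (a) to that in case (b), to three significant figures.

Isothermal: P_b = P₁(V₁/V₂) = 2.41×12.9.
Adiabatic: P_a = P₁(V₁/V₂)^γ = 2.41×12.9^(1.67).
P_a/P_b = (V₁/V₂)^(γ−1) = 12.9^(0.67) = 5.547.

P_adiabatic / P_isothermal ≈ 5.55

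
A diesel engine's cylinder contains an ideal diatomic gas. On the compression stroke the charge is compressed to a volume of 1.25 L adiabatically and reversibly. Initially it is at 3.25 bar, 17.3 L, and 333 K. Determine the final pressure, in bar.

P₂ ≈ 129 bar

Since PV^γ is constant along a reversible adiabat, P₂ = P₁ (V₁/V₂)^γ.
γ = 7/5 for a diatomic ideal gas.
P₂ = 3.25 × (17.3/1.25)^(7/5) = 128.7 bar.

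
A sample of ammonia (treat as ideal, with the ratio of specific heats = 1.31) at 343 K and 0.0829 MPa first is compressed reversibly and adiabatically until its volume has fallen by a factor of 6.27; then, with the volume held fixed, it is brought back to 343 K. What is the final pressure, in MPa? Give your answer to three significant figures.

P₃ ≈ 0.520 MPa

Adiabatic step (PV^γ = const): P₂ = 0.0829×6.27^(1.31) = 0.9183 MPa; T₂ = 343×6.27^(0.31) = 606 K.
Isochoric: P₃ = P₂(T₃/T₂) = 0.9183 × (343/606) = 0.5198 MPa.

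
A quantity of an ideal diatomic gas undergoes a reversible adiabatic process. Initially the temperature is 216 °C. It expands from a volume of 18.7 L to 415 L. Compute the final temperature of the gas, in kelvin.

For a reversible adiabat TV^(γ−1) is constant, so T₂ = T₁ (V₁/V₂)^(γ−1).
For a diatomic ideal gas γ = 7/5, so γ−1 = 2/5.
T₁ = 216 °C = 489.1 K.
T₂ = 489.1 × (18.7/415)^(2/5) = 141.6 K.

T₂ ≈ 142 K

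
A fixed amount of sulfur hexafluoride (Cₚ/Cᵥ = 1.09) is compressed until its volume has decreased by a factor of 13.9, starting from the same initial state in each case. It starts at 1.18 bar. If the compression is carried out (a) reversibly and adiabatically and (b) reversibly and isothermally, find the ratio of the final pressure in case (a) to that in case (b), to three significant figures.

Isothermal: P_b = P₁(V₁/V₂) = 1.18×13.9.
Adiabatic: P_a = P₁(V₁/V₂)^γ = 1.18×13.9^(1.09).
P_a/P_b = (V₁/V₂)^(γ−1) = 13.9^(0.09) = 1.267.

P_adiabatic / P_isothermal ≈ 1.27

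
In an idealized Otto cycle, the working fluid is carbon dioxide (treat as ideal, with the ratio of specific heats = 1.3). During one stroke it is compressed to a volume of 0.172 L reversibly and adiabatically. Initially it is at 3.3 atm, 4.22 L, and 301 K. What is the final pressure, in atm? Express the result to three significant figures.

Adiabatic: P₁V₁^γ = P₂V₂^γ ⇒ P₂ = P₁ (V₁/V₂)^γ.
P₂ = 3.3 × (4.22/0.172)^(1.3) = 211.5 atm.

P₂ ≈ 211 atm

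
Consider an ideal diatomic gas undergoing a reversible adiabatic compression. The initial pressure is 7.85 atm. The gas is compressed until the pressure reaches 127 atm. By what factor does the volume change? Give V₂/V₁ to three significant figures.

V₂/V₁ ≈ 0.137

From PV^γ = const, V₂/V₁ = (P₁/P₂)^(1/γ).
For a diatomic ideal gas γ = 7/5.
V₂/V₁ = (7.85/127)^(5/7) = 0.1369.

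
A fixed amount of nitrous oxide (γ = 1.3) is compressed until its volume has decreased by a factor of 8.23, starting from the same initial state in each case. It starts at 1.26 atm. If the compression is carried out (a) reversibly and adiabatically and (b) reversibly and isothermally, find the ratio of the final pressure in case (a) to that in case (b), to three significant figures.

P_adiabatic / P_isothermal ≈ 1.88

Isothermal: P_b = P₁(V₁/V₂) = 1.26×8.23.
Adiabatic: P_a = P₁(V₁/V₂)^γ = 1.26×8.23^(1.3).
P_a/P_b = (V₁/V₂)^(γ−1) = 8.23^(0.3) = 1.882.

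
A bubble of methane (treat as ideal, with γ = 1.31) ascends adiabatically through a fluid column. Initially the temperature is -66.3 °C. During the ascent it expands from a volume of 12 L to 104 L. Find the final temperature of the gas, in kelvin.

For a reversible adiabat TV^(γ−1) is constant, so T₂ = T₁ (V₁/V₂)^(γ−1).
T₁ = -66.3 °C = 206.8 K.
T₂ = 206.8 × (12/104)^(0.31) = 105.9 K.

T₂ ≈ 106 K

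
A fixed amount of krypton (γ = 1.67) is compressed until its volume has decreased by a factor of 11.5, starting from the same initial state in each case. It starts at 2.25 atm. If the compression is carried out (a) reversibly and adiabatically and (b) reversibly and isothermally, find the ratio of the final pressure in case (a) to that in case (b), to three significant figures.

P_adiabatic / P_isothermal ≈ 5.14

Isothermal: P_b = P₁(V₁/V₂) = 2.25×11.5.
Adiabatic: P_a = P₁(V₁/V₂)^γ = 2.25×11.5^(1.67).
P_a/P_b = (V₁/V₂)^(γ−1) = 11.5^(0.67) = 5.137.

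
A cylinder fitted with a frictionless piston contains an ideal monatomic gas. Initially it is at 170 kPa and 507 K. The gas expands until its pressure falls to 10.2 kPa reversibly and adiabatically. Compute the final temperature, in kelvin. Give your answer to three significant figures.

Adiabatic: T₂/T₁ = (P₂/P₁)^((γ−1)/γ).
For a monatomic ideal gas γ = 5/3, so (γ−1)/γ = 2/5.
T₂ = 507 × (10.2/170)^(2/5) = 164.5 K.

T₂ ≈ 165 K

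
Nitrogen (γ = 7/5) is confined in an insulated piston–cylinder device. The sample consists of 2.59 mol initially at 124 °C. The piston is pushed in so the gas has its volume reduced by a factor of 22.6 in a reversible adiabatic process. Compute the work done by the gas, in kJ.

W ≈ -53.0 kJ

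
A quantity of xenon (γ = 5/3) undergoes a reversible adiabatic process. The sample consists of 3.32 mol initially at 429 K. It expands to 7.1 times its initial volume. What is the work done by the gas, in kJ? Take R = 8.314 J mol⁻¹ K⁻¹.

For a reversible adiabat TV^(γ−1) is constant, so T₂ = T₁ (V₁/V₂)^(γ−1).
T₂ = 429 × (1/7.1)^(2/3) = 116.1 K.
Q = 0, so ΔU = W_on_gas = nCᵥΔT with Cᵥ = R/(γ−1) = 12.47 J/(mol·K).
ΔU = 3.32 × 12.47 × (116.1 − 429) = -12950 J.
Work done by the gas = −ΔU = 12950 J.

W ≈ 13.0 kJ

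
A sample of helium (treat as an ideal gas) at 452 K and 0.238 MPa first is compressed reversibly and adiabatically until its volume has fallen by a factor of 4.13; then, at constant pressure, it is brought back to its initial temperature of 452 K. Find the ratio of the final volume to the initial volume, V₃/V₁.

For a monatomic ideal gas γ = 5/3.
Adiabatic step: V₂/V₁ = 0.2421; T₂ = T₁·4.13^(2/3) = 1164 K.
Isobaric step: V₃/V₂ = T₃/T₂ = 452/1164.
V₃/V₁ = (V₂/V₁)(V₃/V₂) = 0.2421 × (452/1164) = 0.09406.

V₃/V₁ ≈ 0.0941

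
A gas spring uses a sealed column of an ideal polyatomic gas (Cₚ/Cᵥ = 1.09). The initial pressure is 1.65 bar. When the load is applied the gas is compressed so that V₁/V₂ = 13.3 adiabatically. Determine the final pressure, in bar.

Since PV^γ is constant along a reversible adiabat, P₂ = P₁ (V₁/V₂)^γ.
P₂ = 1.65 × 13.3^(1.09) = 27.7 bar.

P₂ ≈ 27.7 bar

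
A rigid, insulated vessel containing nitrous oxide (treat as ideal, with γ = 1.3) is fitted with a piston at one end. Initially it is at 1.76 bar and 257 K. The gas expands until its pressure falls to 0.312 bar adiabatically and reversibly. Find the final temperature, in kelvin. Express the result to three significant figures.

T₂ ≈ 172 K

Along an adiabat T P^((1−γ)/γ) is constant, so T₂ = T₁ (P₂/P₁)^((γ−1)/γ).
T₂ = 257 × (0.312/1.76)^(0.231) = 172.4 K.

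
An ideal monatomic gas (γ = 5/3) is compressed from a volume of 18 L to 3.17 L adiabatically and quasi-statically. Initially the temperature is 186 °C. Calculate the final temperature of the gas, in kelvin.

For a reversible adiabat TV^(γ−1) is constant, so T₂ = T₁ (V₁/V₂)^(γ−1).
T₁ = 186 °C = 459.1 K.
T₂ = 459.1 × (18/3.17)^(2/3) = 1461 K.

T₂ ≈ 1460 K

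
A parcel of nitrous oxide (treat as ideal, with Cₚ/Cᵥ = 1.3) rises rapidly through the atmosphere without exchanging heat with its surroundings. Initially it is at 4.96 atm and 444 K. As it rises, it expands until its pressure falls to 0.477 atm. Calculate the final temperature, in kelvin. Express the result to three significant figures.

Along an adiabat T P^((1−γ)/γ) is constant, so T₂ = T₁ (P₂/P₁)^((γ−1)/γ).
T₂ = 444 × (0.477/4.96)^(0.231) = 258.6 K.

T₂ ≈ 259 K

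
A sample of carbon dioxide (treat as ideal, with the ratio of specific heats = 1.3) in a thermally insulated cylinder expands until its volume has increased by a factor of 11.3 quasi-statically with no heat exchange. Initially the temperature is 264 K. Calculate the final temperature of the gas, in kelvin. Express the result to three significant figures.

Adiabatic: T₁V₁^(γ−1) = T₂V₂^(γ−1) ⇒ T₂ = T₁ (V₁/V₂)^(γ−1).
T₂ = 264 × (1/11.3)^(0.3) = 127.5 K.

T₂ ≈ 128 K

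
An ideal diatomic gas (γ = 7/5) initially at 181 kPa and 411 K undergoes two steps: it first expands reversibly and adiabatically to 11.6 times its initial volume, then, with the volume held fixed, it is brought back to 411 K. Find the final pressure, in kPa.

P₃ ≈ 15.6 kPa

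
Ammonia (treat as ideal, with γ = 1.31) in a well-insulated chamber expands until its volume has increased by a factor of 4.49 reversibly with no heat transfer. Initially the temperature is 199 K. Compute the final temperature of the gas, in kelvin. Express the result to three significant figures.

T₂ ≈ 125 K

Adiabatic: T₁V₁^(γ−1) = T₂V₂^(γ−1) ⇒ T₂ = T₁ (V₁/V₂)^(γ−1).
T₂ = 199 × (1/4.49)^(0.31) = 124.9 K.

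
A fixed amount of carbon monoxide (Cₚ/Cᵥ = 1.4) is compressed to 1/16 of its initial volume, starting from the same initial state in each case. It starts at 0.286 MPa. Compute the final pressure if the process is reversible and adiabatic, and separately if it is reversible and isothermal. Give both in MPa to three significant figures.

adiabatic: 13.9 MPa; isothermal: 4.58 MPa

Isothermal: P₂ = P₁(V₁/V₂) = 0.286×16 = 4.576 MPa.
Adiabatic: P₂ = P₁(V₁/V₂)^γ = 0.286×16^(1.4) = 13.87 MPa.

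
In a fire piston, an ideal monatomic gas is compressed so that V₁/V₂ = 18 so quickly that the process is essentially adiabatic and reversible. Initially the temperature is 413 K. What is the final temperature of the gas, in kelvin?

For a reversible adiabat TV^(γ−1) is constant, so T₂ = T₁ (V₁/V₂)^(γ−1).
For a monatomic ideal gas γ = 5/3, so γ−1 = 2/3.
T₂ = 413 × 18^(2/3) = 2837 K.

T₂ ≈ 2840 K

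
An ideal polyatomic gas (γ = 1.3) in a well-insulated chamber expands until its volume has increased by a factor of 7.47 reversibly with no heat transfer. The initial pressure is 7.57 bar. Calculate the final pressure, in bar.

P₂ ≈ 0.554 bar

Adiabatic: P₁V₁^γ = P₂V₂^γ ⇒ P₂ = P₁ (V₁/V₂)^γ.
P₂ = 7.57 × (1/7.47)^(1.3) = 0.5543 bar.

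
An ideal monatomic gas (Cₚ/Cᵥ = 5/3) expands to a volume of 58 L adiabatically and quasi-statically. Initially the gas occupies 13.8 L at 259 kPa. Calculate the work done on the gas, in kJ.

P₂ = P₁(V₁/V₂)^γ = 259×(13.8/58)^(5/3) = 23.66 kPa.
For a reversible adiabat, W_by_gas = (P₁V₁ − P₂V₂)/(γ−1).
W_by = (259000×0.0138 − 23660×0.058) / (2/3) = 3303 J.
W_on_gas = −W_by = -3303 J.

W ≈ -3.30 kJ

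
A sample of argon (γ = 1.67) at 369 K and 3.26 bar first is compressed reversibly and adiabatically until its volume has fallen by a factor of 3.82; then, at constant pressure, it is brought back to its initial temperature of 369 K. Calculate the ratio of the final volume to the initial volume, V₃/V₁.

Adiabatic step: V₂/V₁ = 0.2618; T₂ = T₁·3.82^(0.67) = 905.8 K.
Isobaric step: V₃/V₂ = T₃/T₂ = 369/905.8.
V₃/V₁ = (V₂/V₁)(V₃/V₂) = 0.2618 × (369/905.8) = 0.1066.

V₃/V₁ ≈ 0.107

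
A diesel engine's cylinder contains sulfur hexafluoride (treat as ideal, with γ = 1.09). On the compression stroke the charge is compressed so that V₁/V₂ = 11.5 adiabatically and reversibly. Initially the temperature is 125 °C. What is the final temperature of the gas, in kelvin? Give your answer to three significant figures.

T₂ ≈ 496 K

Adiabatic: T₁V₁^(γ−1) = T₂V₂^(γ−1) ⇒ T₂ = T₁ (V₁/V₂)^(γ−1).
T₁ = 125 °C = 398.1 K.
T₂ = 398.1 × 11.5^(0.09) = 496 K.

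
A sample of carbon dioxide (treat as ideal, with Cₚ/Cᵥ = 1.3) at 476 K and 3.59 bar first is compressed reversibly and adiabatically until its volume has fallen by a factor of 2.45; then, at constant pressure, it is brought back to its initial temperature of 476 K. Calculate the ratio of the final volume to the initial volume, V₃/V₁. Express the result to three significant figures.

Adiabatic step: V₂/V₁ = 0.4082; T₂ = T₁·2.45^(0.3) = 622.8 K.
Isobaric step: V₃/V₂ = T₃/T₂ = 476/622.8.
V₃/V₁ = (V₂/V₁)(V₃/V₂) = 0.4082 × (476/622.8) = 0.3119.

V₃/V₁ ≈ 0.312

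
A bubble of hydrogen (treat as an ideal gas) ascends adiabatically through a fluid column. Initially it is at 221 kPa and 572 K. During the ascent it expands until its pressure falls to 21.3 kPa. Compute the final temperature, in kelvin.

T₂ ≈ 293 K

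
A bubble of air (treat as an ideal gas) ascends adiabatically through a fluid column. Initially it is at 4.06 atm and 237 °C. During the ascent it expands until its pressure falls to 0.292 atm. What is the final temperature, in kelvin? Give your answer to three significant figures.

T₂ ≈ 240 K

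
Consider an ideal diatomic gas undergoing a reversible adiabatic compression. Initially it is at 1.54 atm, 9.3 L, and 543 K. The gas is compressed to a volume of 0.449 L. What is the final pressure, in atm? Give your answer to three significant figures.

Adiabatic: P₁V₁^γ = P₂V₂^γ ⇒ P₂ = P₁ (V₁/V₂)^γ.
γ = 7/5 for a diatomic ideal gas.
P₂ = 1.54 × (9.3/0.449)^(7/5) = 107.2 atm.

P₂ ≈ 107 atm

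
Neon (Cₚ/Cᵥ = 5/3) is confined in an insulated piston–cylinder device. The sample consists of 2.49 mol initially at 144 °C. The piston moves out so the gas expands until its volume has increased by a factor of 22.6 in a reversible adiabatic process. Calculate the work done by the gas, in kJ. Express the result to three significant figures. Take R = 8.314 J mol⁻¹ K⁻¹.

For a reversible adiabat TV^(γ−1) is constant, so T₂ = T₁ (V₁/V₂)^(γ−1).
T₁ = 144 °C = 417.1 K.
T₂ = 417.1 × (1/22.6)^(2/3) = 52.19 K.
Q = 0, so ΔU = W_on_gas = nCᵥΔT with Cᵥ = R/(γ−1) = 12.47 J/(mol·K).
ΔU = 2.49 × 12.47 × (52.19 − 417.1) = -11330 J.
Work done by the gas = −ΔU = 11330 J.

W ≈ 11.3 kJ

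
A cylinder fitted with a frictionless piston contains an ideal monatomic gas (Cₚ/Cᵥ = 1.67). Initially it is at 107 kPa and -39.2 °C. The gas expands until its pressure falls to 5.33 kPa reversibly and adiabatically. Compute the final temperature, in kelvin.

Adiabatic: T₂/T₁ = (P₂/P₁)^((γ−1)/γ).
T₁ = -39.2 °C = 233.9 K.
T₂ = 233.9 × (5.33/107)^(0.401) = 70.23 K.

T₂ ≈ 70.2 K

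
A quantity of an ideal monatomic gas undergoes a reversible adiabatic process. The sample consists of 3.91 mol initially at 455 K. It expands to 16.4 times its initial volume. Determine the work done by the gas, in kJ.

W ≈ 18.7 kJ

Adiabatic: T₁V₁^(γ−1) = T₂V₂^(γ−1) ⇒ T₂ = T₁ (V₁/V₂)^(γ−1).
γ = 5/3 for a monatomic ideal gas, so γ−1 = 2/3.
T₂ = 455 × (1/16.4)^(2/3) = 70.49 K.
Q = 0, so ΔU = W_on_gas = nCᵥΔT with Cᵥ = R/(γ−1) = 12.47 J/(mol·K).
ΔU = 3.91 × 12.47 × (70.49 − 455) = -18750 J.
Work done by the gas = −ΔU = 18750 J.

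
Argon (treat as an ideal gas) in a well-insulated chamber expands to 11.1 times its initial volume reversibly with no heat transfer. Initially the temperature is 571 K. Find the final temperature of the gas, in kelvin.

Adiabatic: T₁V₁^(γ−1) = T₂V₂^(γ−1) ⇒ T₂ = T₁ (V₁/V₂)^(γ−1).
For a monatomic ideal gas γ = 5/3, so γ−1 = 2/3.
T₂ = 571 × (1/11.1)^(2/3) = 114.8 K.

T₂ ≈ 115 K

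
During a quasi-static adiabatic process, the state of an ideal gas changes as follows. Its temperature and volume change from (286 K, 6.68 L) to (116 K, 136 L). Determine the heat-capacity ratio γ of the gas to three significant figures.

TV^(γ−1) = const ⇒ γ − 1 = ln(T₂/T₁) / ln(V₁/V₂).
γ = 1 + ln(116/286) / ln(6.68/136) = 1.299.

γ ≈ 1.30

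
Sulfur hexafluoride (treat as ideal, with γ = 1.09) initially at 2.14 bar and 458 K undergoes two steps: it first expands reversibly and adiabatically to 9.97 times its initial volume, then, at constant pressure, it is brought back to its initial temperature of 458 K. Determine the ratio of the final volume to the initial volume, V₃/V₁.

V₃/V₁ ≈ 12.3

Adiabatic step: V₂/V₁ = 9.97; T₂ = T₁·(1/9.97)^(0.09) = 372.4 K.
Isobaric step: V₃/V₂ = T₃/T₂ = 458/372.4.
V₃/V₁ = (V₂/V₁)(V₃/V₂) = 9.97 × (458/372.4) = 12.26.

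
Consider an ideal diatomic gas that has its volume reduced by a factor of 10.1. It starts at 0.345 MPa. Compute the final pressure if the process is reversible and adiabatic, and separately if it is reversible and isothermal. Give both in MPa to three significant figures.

adiabatic: 8.79 MPa; isothermal: 3.48 MPa

For a diatomic ideal gas γ = 7/5.
Isothermal: P₂ = P₁(V₁/V₂) = 0.345×10.1 = 3.484 MPa.
Adiabatic: P₂ = P₁(V₁/V₂)^γ = 0.345×10.1^(7/5) = 8.788 MPa.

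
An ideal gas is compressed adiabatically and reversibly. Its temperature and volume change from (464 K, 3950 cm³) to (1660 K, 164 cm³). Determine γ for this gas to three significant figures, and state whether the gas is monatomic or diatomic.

γ ≈ 1.40; diatomic

TV^(γ−1) = const ⇒ γ − 1 = ln(T₂/T₁) / ln(V₁/V₂).
γ = 1 + ln(1660/464) / ln(3950/164) = 1.401.
γ ≈ 1.40 is close to 7/5, so the gas is diatomic.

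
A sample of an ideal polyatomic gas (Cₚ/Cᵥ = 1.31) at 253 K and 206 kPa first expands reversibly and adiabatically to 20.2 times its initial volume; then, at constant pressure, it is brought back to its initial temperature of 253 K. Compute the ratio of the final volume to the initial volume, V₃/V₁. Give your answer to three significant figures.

Adiabatic step: V₂/V₁ = 20.2; T₂ = T₁·(1/20.2)^(0.31) = 99.65 K.
Isobaric step: V₃/V₂ = T₃/T₂ = 253/99.65.
V₃/V₁ = (V₂/V₁)(V₃/V₂) = 20.2 × (253/99.65) = 51.29.

V₃/V₁ ≈ 51.3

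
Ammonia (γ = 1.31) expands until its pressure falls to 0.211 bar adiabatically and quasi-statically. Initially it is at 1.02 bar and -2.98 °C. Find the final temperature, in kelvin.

Adiabatic: T₂/T₁ = (P₂/P₁)^((γ−1)/γ).
T₁ = -2.98 °C = 270.2 K.
T₂ = 270.2 × (0.211/1.02)^(0.237) = 186.1 K.

T₂ ≈ 186 K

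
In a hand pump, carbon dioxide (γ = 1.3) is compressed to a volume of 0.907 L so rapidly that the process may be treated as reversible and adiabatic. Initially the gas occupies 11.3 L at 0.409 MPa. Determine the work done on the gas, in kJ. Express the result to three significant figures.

P₂ = P₁(V₁/V₂)^γ = 0.409×(11.3/0.907)^(1.3) = 10.86 MPa.
For a reversible adiabat, W_by_gas = (P₁V₁ − P₂V₂)/(γ−1).
W_by = (409000×0.0113 − 1.086×10^7×0.000907) / (0.3) = -17430 J.
W_on_gas = −W_by = 17430 J.

W ≈ 17.4 kJ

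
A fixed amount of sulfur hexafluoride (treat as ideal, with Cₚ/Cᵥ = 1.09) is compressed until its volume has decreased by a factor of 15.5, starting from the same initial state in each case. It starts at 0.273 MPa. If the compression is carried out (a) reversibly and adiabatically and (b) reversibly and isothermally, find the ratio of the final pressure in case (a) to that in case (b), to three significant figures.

P_adiabatic / P_isothermal ≈ 1.28

Isothermal: P_b = P₁(V₁/V₂) = 0.273×15.5.
Adiabatic: P_a = P₁(V₁/V₂)^γ = 0.273×15.5^(1.09).
P_a/P_b = (V₁/V₂)^(γ−1) = 15.5^(0.09) = 1.28.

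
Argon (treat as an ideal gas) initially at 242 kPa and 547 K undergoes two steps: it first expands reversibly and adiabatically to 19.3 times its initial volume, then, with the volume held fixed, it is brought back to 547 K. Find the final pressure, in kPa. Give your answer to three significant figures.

For a monatomic ideal gas γ = 5/3.
Adiabatic step (PV^γ = const): P₂ = 242×(1/19.3)^(5/3) = 1.743 kPa; T₂ = 547×(1/19.3)^(2/3) = 76.02 K.
Isochoric: P₃ = P₂(T₃/T₂) = 1.743 × (547/76.02) = 12.54 kPa.

P₃ ≈ 12.5 kPa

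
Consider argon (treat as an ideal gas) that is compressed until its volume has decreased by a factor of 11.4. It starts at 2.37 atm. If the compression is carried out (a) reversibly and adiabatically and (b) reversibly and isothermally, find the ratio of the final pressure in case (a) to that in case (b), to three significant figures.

P_adiabatic / P_isothermal ≈ 5.07

For a monatomic ideal gas γ = 5/3.
Isothermal: P_b = P₁(V₁/V₂) = 2.37×11.4.
Adiabatic: P_a = P₁(V₁/V₂)^γ = 2.37×11.4^(5/3).
P_a/P_b = (V₁/V₂)^(γ−1) = 11.4^(2/3) = 5.065.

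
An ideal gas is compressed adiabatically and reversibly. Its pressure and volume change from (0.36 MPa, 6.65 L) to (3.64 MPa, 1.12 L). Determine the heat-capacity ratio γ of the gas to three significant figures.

γ ≈ 1.30

PV^γ = const ⇒ γ = ln(P₂/P₁) / ln(V₁/V₂).
γ = ln(3.64/0.36) / ln(6.65/1.12) = 1.299.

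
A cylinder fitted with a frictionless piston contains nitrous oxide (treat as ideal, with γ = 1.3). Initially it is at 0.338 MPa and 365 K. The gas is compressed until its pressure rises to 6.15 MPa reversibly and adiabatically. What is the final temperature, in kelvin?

T₂ ≈ 713 K

Along an adiabat T P^((1−γ)/γ) is constant, so T₂ = T₁ (P₂/P₁)^((γ−1)/γ).
T₂ = 365 × (6.15/0.338)^(0.231) = 712.9 K.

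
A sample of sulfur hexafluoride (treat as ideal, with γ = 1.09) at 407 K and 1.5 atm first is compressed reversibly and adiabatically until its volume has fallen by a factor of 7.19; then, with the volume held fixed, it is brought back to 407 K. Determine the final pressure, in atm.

Adiabatic step (PV^γ = const): P₂ = 1.5×7.19^(1.09) = 12.88 atm; T₂ = 407×7.19^(0.09) = 486.1 K.
Isochoric: P₃ = P₂(T₃/T₂) = 12.88 × (407/486.1) = 10.79 atm.

P₃ ≈ 10.8 atm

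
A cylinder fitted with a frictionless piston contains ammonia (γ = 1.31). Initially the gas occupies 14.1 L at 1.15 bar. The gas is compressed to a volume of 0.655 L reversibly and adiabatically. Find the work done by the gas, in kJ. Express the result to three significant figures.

P₂ = P₁(V₁/V₂)^γ = 1.15×(14.1/0.655)^(1.31) = 64.11 bar.
For a reversible adiabat, W_by_gas = (P₁V₁ − P₂V₂)/(γ−1).
W_by = (115000×0.0141 − 6.411×10^6×0.000655) / (0.31) = -8314 J.

W ≈ -8.31 kJ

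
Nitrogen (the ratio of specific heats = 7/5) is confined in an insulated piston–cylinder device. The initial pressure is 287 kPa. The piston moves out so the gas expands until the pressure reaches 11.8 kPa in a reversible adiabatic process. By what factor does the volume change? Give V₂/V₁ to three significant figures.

From PV^γ = const, V₂/V₁ = (P₁/P₂)^(1/γ).
V₂/V₁ = (287/11.8)^(5/7) = 9.772.

V₂/V₁ ≈ 9.77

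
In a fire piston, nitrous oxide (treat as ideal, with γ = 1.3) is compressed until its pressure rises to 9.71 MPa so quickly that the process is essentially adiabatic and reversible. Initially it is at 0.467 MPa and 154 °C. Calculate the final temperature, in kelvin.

Along an adiabat T P^((1−γ)/γ) is constant, so T₂ = T₁ (P₂/P₁)^((γ−1)/γ).
T₁ = 154 °C = 427.1 K.
T₂ = 427.1 × (9.71/0.467)^(0.231) = 860.4 K.

T₂ ≈ 860 K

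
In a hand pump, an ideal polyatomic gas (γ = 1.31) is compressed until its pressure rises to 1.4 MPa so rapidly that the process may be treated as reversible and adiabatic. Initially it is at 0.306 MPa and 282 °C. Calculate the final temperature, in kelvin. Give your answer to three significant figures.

Along an adiabat T P^((1−γ)/γ) is constant, so T₂ = T₁ (P₂/P₁)^((γ−1)/γ).
T₁ = 282 °C = 555.1 K.
T₂ = 555.1 × (1.4/0.306)^(0.237) = 795.6 K.

T₂ ≈ 796 K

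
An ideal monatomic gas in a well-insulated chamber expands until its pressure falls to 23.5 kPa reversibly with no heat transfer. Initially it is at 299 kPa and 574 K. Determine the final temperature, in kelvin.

T₂ ≈ 208 K

Along an adiabat T P^((1−γ)/γ) is constant, so T₂ = T₁ (P₂/P₁)^((γ−1)/γ).
For a monatomic ideal gas γ = 5/3, so (γ−1)/γ = 2/5.
T₂ = 574 × (23.5/299)^(2/5) = 207.5 K.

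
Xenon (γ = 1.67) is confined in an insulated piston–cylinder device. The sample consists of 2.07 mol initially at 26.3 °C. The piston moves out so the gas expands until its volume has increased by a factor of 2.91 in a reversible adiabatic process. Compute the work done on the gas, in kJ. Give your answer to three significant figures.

W ≈ -3.93 kJ

For a reversible adiabat TV^(γ−1) is constant, so T₂ = T₁ (V₁/V₂)^(γ−1).
T₁ = 26.3 °C = 299.4 K.
T₂ = 299.4 × (1/2.91)^(0.67) = 146.4 K.
Q = 0, so ΔU = W_on_gas = nCᵥΔT with Cᵥ = R/(γ−1) = 12.41 J/(mol·K).
ΔU = 2.07 × 12.41 × (146.4 − 299.4) = -3932 J.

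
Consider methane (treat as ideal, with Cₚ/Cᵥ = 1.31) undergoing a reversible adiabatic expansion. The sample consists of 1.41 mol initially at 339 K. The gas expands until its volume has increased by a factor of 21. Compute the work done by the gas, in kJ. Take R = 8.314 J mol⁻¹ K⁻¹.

W ≈ 7.83 kJ

For a reversible adiabat TV^(γ−1) is constant, so T₂ = T₁ (V₁/V₂)^(γ−1).
T₂ = 339 × (1/21)^(0.31) = 131.9 K.
Q = 0, so ΔU = W_on_gas = nCᵥΔT with Cᵥ = R/(γ−1) = 26.82 J/(mol·K).
ΔU = 1.41 × 26.82 × (131.9 − 339) = -7831 J.
Work done by the gas = −ΔU = 7831 J.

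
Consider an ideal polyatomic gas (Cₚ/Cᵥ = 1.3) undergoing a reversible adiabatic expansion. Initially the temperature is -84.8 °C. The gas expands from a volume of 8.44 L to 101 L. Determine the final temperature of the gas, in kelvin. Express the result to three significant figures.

T₂ ≈ 89.4 K

Adiabatic: T₁V₁^(γ−1) = T₂V₂^(γ−1) ⇒ T₂ = T₁ (V₁/V₂)^(γ−1).
T₁ = -84.8 °C = 188.3 K.
T₂ = 188.3 × (8.44/101)^(0.3) = 89.45 K.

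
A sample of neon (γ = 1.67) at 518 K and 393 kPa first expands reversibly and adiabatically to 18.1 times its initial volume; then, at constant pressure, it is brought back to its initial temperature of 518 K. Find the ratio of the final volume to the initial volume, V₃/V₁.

V₃/V₁ ≈ 126

Adiabatic step: V₂/V₁ = 18.1; T₂ = T₁·(1/18.1)^(0.67) = 74.42 K.
Isobaric step: V₃/V₂ = T₃/T₂ = 518/74.42.
V₃/V₁ = (V₂/V₁)(V₃/V₂) = 18.1 × (518/74.42) = 126.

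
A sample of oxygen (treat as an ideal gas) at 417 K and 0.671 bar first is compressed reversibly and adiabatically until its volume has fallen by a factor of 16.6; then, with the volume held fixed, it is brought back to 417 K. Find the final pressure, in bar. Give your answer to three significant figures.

P₃ ≈ 11.1 bar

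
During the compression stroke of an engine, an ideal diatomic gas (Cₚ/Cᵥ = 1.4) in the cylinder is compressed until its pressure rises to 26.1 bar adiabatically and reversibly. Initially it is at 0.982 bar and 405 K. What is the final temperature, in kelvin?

T₂ ≈ 1030 K

Along an adiabat T P^((1−γ)/γ) is constant, so T₂ = T₁ (P₂/P₁)^((γ−1)/γ).
T₂ = 405 × (26.1/0.982)^(0.286) = 1034 K.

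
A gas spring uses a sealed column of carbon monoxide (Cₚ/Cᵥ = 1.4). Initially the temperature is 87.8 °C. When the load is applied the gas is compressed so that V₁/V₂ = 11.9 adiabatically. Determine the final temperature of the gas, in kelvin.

For a reversible adiabat TV^(γ−1) is constant, so T₂ = T₁ (V₁/V₂)^(γ−1).
T₁ = 87.8 °C = 360.9 K.
T₂ = 360.9 × 11.9^(0.4) = 972 K.

T₂ ≈ 972 K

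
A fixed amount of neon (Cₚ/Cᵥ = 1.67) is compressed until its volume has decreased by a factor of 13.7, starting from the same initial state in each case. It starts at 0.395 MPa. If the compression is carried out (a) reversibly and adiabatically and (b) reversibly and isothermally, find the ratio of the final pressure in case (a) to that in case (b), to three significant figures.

Isothermal: P_b = P₁(V₁/V₂) = 0.395×13.7.
Adiabatic: P_a = P₁(V₁/V₂)^γ = 0.395×13.7^(1.67).
P_a/P_b = (V₁/V₂)^(γ−1) = 13.7^(0.67) = 5.776.

P_adiabatic / P_isothermal ≈ 5.78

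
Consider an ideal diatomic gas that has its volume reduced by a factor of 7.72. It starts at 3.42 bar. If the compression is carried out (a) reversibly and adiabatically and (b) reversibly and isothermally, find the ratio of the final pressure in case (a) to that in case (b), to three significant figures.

P_adiabatic / P_isothermal ≈ 2.26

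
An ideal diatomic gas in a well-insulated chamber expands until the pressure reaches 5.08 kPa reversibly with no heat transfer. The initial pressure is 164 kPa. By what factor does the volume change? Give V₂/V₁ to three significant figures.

V₂/V₁ ≈ 12.0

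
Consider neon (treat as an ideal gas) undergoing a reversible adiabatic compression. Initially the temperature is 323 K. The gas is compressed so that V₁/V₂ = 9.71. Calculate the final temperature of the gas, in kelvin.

Adiabatic: T₁V₁^(γ−1) = T₂V₂^(γ−1) ⇒ T₂ = T₁ (V₁/V₂)^(γ−1).
For a monatomic ideal gas γ = 5/3, so γ−1 = 2/3.
T₂ = 323 × 9.71^(2/3) = 1470 K.

T₂ ≈ 1470 K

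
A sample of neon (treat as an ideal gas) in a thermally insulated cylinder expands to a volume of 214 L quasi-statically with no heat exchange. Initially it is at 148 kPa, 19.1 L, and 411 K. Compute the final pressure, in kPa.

P₂ ≈ 2.64 kPa

Adiabatic: P₁V₁^γ = P₂V₂^γ ⇒ P₂ = P₁ (V₁/V₂)^γ.
γ = 5/3 for a monatomic ideal gas.
P₂ = 148 × (19.1/214)^(5/3) = 2.638 kPa.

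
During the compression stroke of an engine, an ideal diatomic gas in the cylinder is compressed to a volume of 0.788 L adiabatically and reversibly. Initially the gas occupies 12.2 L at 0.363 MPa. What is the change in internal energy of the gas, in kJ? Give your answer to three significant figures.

γ = 7/5 for a diatomic ideal gas.
P₂ = P₁(V₁/V₂)^γ = 0.363×(12.2/0.788)^(7/5) = 16.81 MPa.
For a reversible adiabat, W_by_gas = (P₁V₁ − P₂V₂)/(γ−1).
W_by = (363000×0.0122 − 1.681×10^7×0.000788) / (2/5) = -22050 J.
Q = 0 ⇒ ΔU = −W_by = 22050 J.

ΔU ≈ 22.1 kJ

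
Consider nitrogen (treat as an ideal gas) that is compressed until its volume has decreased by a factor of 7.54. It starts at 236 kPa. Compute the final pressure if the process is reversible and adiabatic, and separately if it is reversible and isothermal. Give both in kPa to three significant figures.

For a diatomic ideal gas γ = 7/5.
Isothermal: P₂ = P₁(V₁/V₂) = 236×7.54 = 1779 kPa.
Adiabatic: P₂ = P₁(V₁/V₂)^γ = 236×7.54^(7/5) = 3992 kPa.

adiabatic: 3990 kPa; isothermal: 1780 kPa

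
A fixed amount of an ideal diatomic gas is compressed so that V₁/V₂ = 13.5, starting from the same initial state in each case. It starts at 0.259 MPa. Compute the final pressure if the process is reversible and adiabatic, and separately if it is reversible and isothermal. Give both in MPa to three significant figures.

For a diatomic ideal gas γ = 7/5.
Isothermal: P₂ = P₁(V₁/V₂) = 0.259×13.5 = 3.497 MPa.
Adiabatic: P₂ = P₁(V₁/V₂)^γ = 0.259×13.5^(7/5) = 9.903 MPa.

adiabatic: 9.90 MPa; isothermal: 3.50 MPa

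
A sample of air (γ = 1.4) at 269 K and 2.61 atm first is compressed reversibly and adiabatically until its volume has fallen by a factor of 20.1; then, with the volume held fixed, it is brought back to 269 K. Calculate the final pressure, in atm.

Adiabatic step (PV^γ = const): P₂ = 2.61×20.1^(1.4) = 174.2 atm; T₂ = 269×20.1^(0.4) = 893.4 K.
Isochoric: P₃ = P₂(T₃/T₂) = 174.2 × (269/893.4) = 52.46 atm.

P₃ ≈ 52.5 atm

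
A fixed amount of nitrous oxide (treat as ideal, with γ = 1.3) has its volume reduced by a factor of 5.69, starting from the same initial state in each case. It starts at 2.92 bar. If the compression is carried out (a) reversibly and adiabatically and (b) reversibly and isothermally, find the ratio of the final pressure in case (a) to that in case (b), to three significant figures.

P_adiabatic / P_isothermal ≈ 1.68

Isothermal: P_b = P₁(V₁/V₂) = 2.92×5.69.
Adiabatic: P_a = P₁(V₁/V₂)^γ = 2.92×5.69^(1.3).
P_a/P_b = (V₁/V₂)^(γ−1) = 5.69^(0.3) = 1.685.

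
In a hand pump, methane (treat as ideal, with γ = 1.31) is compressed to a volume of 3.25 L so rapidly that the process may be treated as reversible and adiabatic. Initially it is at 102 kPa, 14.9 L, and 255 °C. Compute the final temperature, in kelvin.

T₂ ≈ 847 K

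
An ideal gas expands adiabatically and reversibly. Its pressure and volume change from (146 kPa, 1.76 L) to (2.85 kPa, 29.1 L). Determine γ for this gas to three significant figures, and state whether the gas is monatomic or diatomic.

γ ≈ 1.40; diatomic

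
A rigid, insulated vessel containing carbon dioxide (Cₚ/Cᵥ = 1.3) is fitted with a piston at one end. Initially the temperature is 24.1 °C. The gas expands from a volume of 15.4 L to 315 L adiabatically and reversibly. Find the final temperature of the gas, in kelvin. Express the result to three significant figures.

T₂ ≈ 120 K

Adiabatic: T₁V₁^(γ−1) = T₂V₂^(γ−1) ⇒ T₂ = T₁ (V₁/V₂)^(γ−1).
T₁ = 24.1 °C = 297.2 K.
T₂ = 297.2 × (15.4/315)^(0.3) = 120.2 K.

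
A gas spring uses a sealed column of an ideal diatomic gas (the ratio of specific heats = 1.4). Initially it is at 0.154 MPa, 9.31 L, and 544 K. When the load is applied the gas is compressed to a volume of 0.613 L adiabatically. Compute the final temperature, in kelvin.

For a reversible adiabat TV^(γ−1) is constant, so T₂ = T₁ (V₁/V₂)^(γ−1).
T₂ = 544 × (9.31/0.613)^(0.4) = 1615 K.

T₂ ≈ 1620 K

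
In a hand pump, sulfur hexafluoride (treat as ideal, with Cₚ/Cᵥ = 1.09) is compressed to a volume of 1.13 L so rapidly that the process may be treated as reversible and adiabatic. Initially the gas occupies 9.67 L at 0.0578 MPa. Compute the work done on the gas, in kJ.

P₂ = P₁(V₁/V₂)^γ = 0.0578×(9.67/1.13)^(1.09) = 0.6 MPa.
For a reversible adiabat, W_by_gas = (P₁V₁ − P₂V₂)/(γ−1).
W_by = (57800×0.00967 − 600000×0.00113) / (0.09) = -1324 J.
W_on_gas = −W_by = 1324 J.

W ≈ 1.32 kJ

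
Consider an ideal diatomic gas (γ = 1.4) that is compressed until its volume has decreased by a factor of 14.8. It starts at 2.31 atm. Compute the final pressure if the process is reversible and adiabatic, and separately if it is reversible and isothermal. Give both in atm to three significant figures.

adiabatic: 100 atm; isothermal: 34.2 atm

Isothermal: P₂ = P₁(V₁/V₂) = 2.31×14.8 = 34.19 atm.
Adiabatic: P₂ = P₁(V₁/V₂)^γ = 2.31×14.8^(1.4) = 100.5 atm.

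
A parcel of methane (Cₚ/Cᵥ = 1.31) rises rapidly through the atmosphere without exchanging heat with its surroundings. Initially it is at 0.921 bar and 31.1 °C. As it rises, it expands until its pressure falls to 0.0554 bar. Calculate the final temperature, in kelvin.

T₂ ≈ 156 K

Along an adiabat T P^((1−γ)/γ) is constant, so T₂ = T₁ (P₂/P₁)^((γ−1)/γ).
T₁ = 31.1 °C = 304.2 K.
T₂ = 304.2 × (0.0554/0.921)^(0.237) = 156.4 K.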